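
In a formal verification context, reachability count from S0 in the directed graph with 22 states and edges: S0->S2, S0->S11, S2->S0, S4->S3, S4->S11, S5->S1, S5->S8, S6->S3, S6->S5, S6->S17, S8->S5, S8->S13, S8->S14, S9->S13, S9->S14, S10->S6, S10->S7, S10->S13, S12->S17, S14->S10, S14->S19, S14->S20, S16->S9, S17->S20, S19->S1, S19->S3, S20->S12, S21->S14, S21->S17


BFS from S0:
  layer 0: {S0}
  layer 1: {S2, S11}
Reachable set: {S0, S2, S11}
Count = 3

3


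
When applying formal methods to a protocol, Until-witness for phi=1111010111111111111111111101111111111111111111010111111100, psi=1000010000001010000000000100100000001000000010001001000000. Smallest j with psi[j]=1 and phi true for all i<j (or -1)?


(phi U psi) at 0: need smallest j with psi[j]=1 and phi[i]=1 for all i in [0,j).
Scan from step 0:
  step 0: psi=1 and phi held for [0,0) -> witness found
Witness step = 0

0


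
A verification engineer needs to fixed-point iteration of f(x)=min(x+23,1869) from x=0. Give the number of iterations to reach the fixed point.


Step 1: x=0, cap=1869, increment=23
Step 2: x grows by 23 each step until capped at 1869; fixed point is x=1869
Step 3: iterations = ceil(1869/23) = 82

82


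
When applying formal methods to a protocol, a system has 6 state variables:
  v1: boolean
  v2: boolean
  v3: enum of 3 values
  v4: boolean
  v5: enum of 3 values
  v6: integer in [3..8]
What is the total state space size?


State space = product of domain sizes of all variables.
Domain sizes:
  v1 (boolean): 2
  v2 (boolean): 2
  v3 (enum of 3 values): 3
  v4 (boolean): 2
  v5 (enum of 3 values): 3
  v6 (integer in [3..8]): 6
Product = 2 * 2 * 3 * 2 * 3 * 6 = 432

432


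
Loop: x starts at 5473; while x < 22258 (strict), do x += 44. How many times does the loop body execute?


Step 1: x goes from 5473 toward 22258 by 44; the body runs while x<22258, so iterations = ceil((bound-start)/step)
Step 2: Distance=16785
Step 3: ceil(16785/44)=382

382


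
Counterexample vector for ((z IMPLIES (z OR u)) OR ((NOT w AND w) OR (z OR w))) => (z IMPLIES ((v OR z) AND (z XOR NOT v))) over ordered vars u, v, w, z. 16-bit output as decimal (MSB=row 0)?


F1 = ((z IMPLIES (z OR u)) OR ((NOT w AND w) OR (z OR w)))
F2 = (z IMPLIES ((v OR z) AND (z XOR NOT v)))
Counterexample to F1=>F2 is where F1=1 and F2=0.
Evaluate each row (bits = u,v,w,z, MSB first):
  row 0 [0000]: F1=1 F2=1 -> F1&~F2 -> 0
  row 1 [0001]: F1=1 F2=0 -> F1&~F2 -> 1
  row 2 [0010]: F1=1 F2=1 -> F1&~F2 -> 0
  row 3 [0011]: F1=1 F2=0 -> F1&~F2 -> 1
  row 4 [0100]: F1=1 F2=1 -> F1&~F2 -> 0
  row 5 [0101]: F1=1 F2=1 -> F1&~F2 -> 0
  row 6 [0110]: F1=1 F2=1 -> F1&~F2 -> 0
  row 7 [0111]: F1=1 F2=1 -> F1&~F2 -> 0
  row 8 [1000]: F1=1 F2=1 -> F1&~F2 -> 0
  row 9 [1001]: F1=1 F2=0 -> F1&~F2 -> 1
  row 10 [1010]: F1=1 F2=1 -> F1&~F2 -> 0
  row 11 [1011]: F1=1 F2=0 -> F1&~F2 -> 1
  row 12 [1100]: F1=1 F2=1 -> F1&~F2 -> 0
  row 13 [1101]: F1=1 F2=1 -> F1&~F2 -> 0
  row 14 [1110]: F1=1 F2=1 -> F1&~F2 -> 0
  row 15 [1111]: F1=1 F2=1 -> F1&~F2 -> 0
Full result column, 4 rows per line (u,v fixed per line; w,z runs 00..11 left to right):
  rows 0-3 [u,v=00]: 0101  = hex 5
  rows 4-7 [u,v=01]: 0000  = hex 0
  rows 8-11 [u,v=10]: 0101  = hex 5
  rows 12-15 [u,v=11]: 0000  = hex 0
Counterexample vector (row 0 .. row 15) = 0101000001010000
Output column grouped in 4s = 0101 0000 0101 0000 = 0x5050
Convert to decimal digit by digit (value = value*16 + digit):
  5 -> 5
  5*16 + 0 = 80
  80*16 + 5 = 1285
  1285*16 + 0 = 20560
Decimal = 20560

20560


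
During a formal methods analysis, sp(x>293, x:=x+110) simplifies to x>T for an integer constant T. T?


Formula: sp(P, x:=E) = exists old_x. (x = E[old_x/x]) AND P[old_x/x] (old_x is the value of x before the assignment; eliminate old_x by solving x = E[old_x/x] for old_x)
Step 1: Precondition P: x>293, i.e. old_x > 293
Step 2: Assignment gives x = old_x + 110, so old_x = x - 110
Step 3: Substitute into P: x - 110 > 293
Step 4: Simplify: x > 293+110 = 403

403


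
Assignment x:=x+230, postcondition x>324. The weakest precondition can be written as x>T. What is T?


Formula: wp(x:=E, P) = P[E/x] (substitute E for x in postcondition)
Step 1: Postcondition: x>324
Step 2: Substitute x+230 for x: x+230>324
Step 3: Solve for x: x > 324-230 = 94

94


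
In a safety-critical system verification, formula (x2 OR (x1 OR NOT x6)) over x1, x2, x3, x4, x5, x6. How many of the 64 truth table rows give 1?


Formula: (x2 OR (x1 OR NOT x6)) over 6 vars (64 rows)
Evaluate each row (x1, x2, x3, x4, x5, x6 as bits, MSB first):
  row 0 [000000]: (0 OR (0 OR NOT 0)) -> 1
  row 1 [000001]: (0 OR (0 OR NOT 1)) -> 0
  row 2 [000010]: (0 OR (0 OR NOT 0)) -> 1
  row 3 [000011]: (0 OR (0 OR NOT 1)) -> 0
  row 4 [000100]: (0 OR (0 OR NOT 0)) -> 1
  (every remaining row is evaluated the same way; all 64 results are listed next)
Full result column, 8 rows per line (x1,x2,x3 fixed per line; x4,x5,x6 runs 000..111 left to right):
  rows 0-7 [x1,x2,x3=000]: 10101010  (ones: 4)
  rows 8-15 [x1,x2,x3=001]: 10101010  (ones: 4)
  rows 16-23 [x1,x2,x3=010]: 11111111  (ones: 8)
  rows 24-31 [x1,x2,x3=011]: 11111111  (ones: 8)
  rows 32-39 [x1,x2,x3=100]: 11111111  (ones: 8)
  rows 40-47 [x1,x2,x3=101]: 11111111  (ones: 8)
  rows 48-55 [x1,x2,x3=110]: 11111111  (ones: 8)
  rows 56-63 [x1,x2,x3=111]: 11111111  (ones: 8)
Count of 1-rows = 4+4+8+8+8+8+8+8 = 56

56


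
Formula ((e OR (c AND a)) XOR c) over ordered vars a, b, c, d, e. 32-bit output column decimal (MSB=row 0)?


Formula: ((e OR (c AND a)) XOR c) over a, b, c, d, e (32 rows)
Evaluate each row (bits = a,b,c,d,e, MSB first):
  row 0 [00000]: ((0 OR (0 AND 0)) XOR 0) -> 0
  row 1 [00001]: ((1 OR (0 AND 0)) XOR 0) -> 1
  row 2 [00010]: ((0 OR (0 AND 0)) XOR 0) -> 0
  row 3 [00011]: ((1 OR (0 AND 0)) XOR 0) -> 1
  row 4 [00100]: ((0 OR (1 AND 0)) XOR 1) -> 1
  row 5 [00101]: ((1 OR (1 AND 0)) XOR 1) -> 0
  row 6 [00110]: ((0 OR (1 AND 0)) XOR 1) -> 1
  row 7 [00111]: ((1 OR (1 AND 0)) XOR 1) -> 0
  row 8 [01000]: ((0 OR (0 AND 0)) XOR 0) -> 0
  row 9 [01001]: ((1 OR (0 AND 0)) XOR 0) -> 1
  row 10 [01010]: ((0 OR (0 AND 0)) XOR 0) -> 0
  row 11 [01011]: ((1 OR (0 AND 0)) XOR 0) -> 1
  row 12 [01100]: ((0 OR (1 AND 0)) XOR 1) -> 1
  row 13 [01101]: ((1 OR (1 AND 0)) XOR 1) -> 0
  row 14 [01110]: ((0 OR (1 AND 0)) XOR 1) -> 1
  row 15 [01111]: ((1 OR (1 AND 0)) XOR 1) -> 0
  row 16 [10000]: ((0 OR (0 AND 1)) XOR 0) -> 0
  row 17 [10001]: ((1 OR (0 AND 1)) XOR 0) -> 1
  row 18 [10010]: ((0 OR (0 AND 1)) XOR 0) -> 0
  row 19 [10011]: ((1 OR (0 AND 1)) XOR 0) -> 1
  row 20 [10100]: ((0 OR (1 AND 1)) XOR 1) -> 0
  row 21 [10101]: ((1 OR (1 AND 1)) XOR 1) -> 0
  row 22 [10110]: ((0 OR (1 AND 1)) XOR 1) -> 0
  row 23 [10111]: ((1 OR (1 AND 1)) XOR 1) -> 0
  row 24 [11000]: ((0 OR (0 AND 1)) XOR 0) -> 0
  row 25 [11001]: ((1 OR (0 AND 1)) XOR 0) -> 1
  row 26 [11010]: ((0 OR (0 AND 1)) XOR 0) -> 0
  row 27 [11011]: ((1 OR (0 AND 1)) XOR 0) -> 1
  row 28 [11100]: ((0 OR (1 AND 1)) XOR 1) -> 0
  row 29 [11101]: ((1 OR (1 AND 1)) XOR 1) -> 0
  row 30 [11110]: ((0 OR (1 AND 1)) XOR 1) -> 0
  row 31 [11111]: ((1 OR (1 AND 1)) XOR 1) -> 0
Full result column, 4 rows per line (a,b,c fixed per line; d,e runs 00..11 left to right):
  rows 0-3 [a,b,c=000]: 0101  = hex 5
  rows 4-7 [a,b,c=001]: 1010  = hex A
  rows 8-11 [a,b,c=010]: 0101  = hex 5
  rows 12-15 [a,b,c=011]: 1010  = hex A
  rows 16-19 [a,b,c=100]: 0101  = hex 5
  rows 20-23 [a,b,c=101]: 0000  = hex 0
  rows 24-27 [a,b,c=110]: 0101  = hex 5
  rows 28-31 [a,b,c=111]: 0000  = hex 0
Output column (row 0 .. row 31) = 01011010010110100101000001010000
Output column grouped in 4s = 0101 1010 0101 1010 0101 0000 0101 0000 = 0x5A5A5050
Convert to decimal digit by digit (value = value*16 + digit):
  5 -> 5
  5*16 + 10 (A) = 90
  90*16 + 5 = 1445
  1445*16 + 10 (A) = 23130
  23130*16 + 5 = 370085
  370085*16 + 0 = 5921360
  5921360*16 + 5 = 94741765
  94741765*16 + 0 = 1515868240
Decimal = 1515868240

1515868240


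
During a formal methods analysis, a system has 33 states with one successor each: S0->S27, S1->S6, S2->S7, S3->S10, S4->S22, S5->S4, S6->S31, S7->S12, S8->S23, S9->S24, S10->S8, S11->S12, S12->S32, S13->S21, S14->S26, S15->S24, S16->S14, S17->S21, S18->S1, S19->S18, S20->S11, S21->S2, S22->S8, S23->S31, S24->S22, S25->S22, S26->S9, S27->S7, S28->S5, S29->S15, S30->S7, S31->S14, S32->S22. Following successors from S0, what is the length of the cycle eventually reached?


Trace from S0 until a state repeats:
  S0 -> S27 -> S7 -> S12 -> S32 -> S22 -> S8 -> S23 -> S31 -> S14 -> S26 -> S9 -> S24 -> S22
S22 first seen at step 5, revisited at step 13.
Cycle length = 13 - 5 = 8

8


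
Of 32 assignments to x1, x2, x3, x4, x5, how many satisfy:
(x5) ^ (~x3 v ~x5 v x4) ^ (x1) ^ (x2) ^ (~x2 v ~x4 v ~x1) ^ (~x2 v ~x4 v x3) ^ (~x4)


CNF with 7 clauses over 5 vars (32 assignments).
An assignment satisfies CNF iff every clause has >=1 true literal.
Check each row (bits = x1,x2,x3,x4,x5; clause T/F shown):
  row 0 [00000]: clauses=FTFFTTT -> 0
  row 1 [00001]: clauses=TTFFTTT -> 0
  row 2 [00010]: clauses=FTFFTTF -> 0
  row 3 [00011]: clauses=TTFFTTF -> 0
  row 4 [00100]: clauses=FTFFTTT -> 0
  row 5 [00101]: clauses=TFFFTTT -> 0
  row 6 [00110]: clauses=FTFFTTF -> 0
  row 7 [00111]: clauses=TTFFTTF -> 0
  row 8 [01000]: clauses=FTFTTTT -> 0
  row 9 [01001]: clauses=TTFTTTT -> 0
  row 10 [01010]: clauses=FTFTTFF -> 0
  row 11 [01011]: clauses=TTFTTFF -> 0
  row 12 [01100]: clauses=FTFTTTT -> 0
  row 13 [01101]: clauses=TFFTTTT -> 0
  row 14 [01110]: clauses=FTFTTTF -> 0
  row 15 [01111]: clauses=TTFTTTF -> 0
  row 16 [10000]: clauses=FTTFTTT -> 0
  row 17 [10001]: clauses=TTTFTTT -> 0
  row 18 [10010]: clauses=FTTFTTF -> 0
  row 19 [10011]: clauses=TTTFTTF -> 0
  row 20 [10100]: clauses=FTTFTTT -> 0
  row 21 [10101]: clauses=TFTFTTT -> 0
  row 22 [10110]: clauses=FTTFTTF -> 0
  row 23 [10111]: clauses=TTTFTTF -> 0
  row 24 [11000]: clauses=FTTTTTT -> 0
  row 25 [11001]: clauses=TTTTTTT -> 1
  row 26 [11010]: clauses=FTTTFFF -> 0
  row 27 [11011]: clauses=TTTTFFF -> 0
  row 28 [11100]: clauses=FTTTTTT -> 0
  row 29 [11101]: clauses=TFTTTTT -> 0
  row 30 [11110]: clauses=FTTTFTF -> 0
  row 31 [11111]: clauses=TTTTFTF -> 0
Full result column, 8 rows per line (x1,x2 fixed per line; x3,x4,x5 runs 000..111 left to right):
  rows 0-7 [x1,x2=00]: 00000000  (ones: 0)
  rows 8-15 [x1,x2=01]: 00000000  (ones: 0)
  rows 16-23 [x1,x2=10]: 00000000  (ones: 0)
  rows 24-31 [x1,x2=11]: 01000000  (ones: 1)
Satisfying assignments = 0+0+0+1 = 1

1


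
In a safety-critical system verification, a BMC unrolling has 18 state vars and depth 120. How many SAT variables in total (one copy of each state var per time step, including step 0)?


BMC unrolls to depth k, creating one copy of each state var for steps 0..k.
Step count = 120 + 1 = 121 (steps 0 through 120)
Vars per step = 18
Total = 18 * 121 = 2178

2178


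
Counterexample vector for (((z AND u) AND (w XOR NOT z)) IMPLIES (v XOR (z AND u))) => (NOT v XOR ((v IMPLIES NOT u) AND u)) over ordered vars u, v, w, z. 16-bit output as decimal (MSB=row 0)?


F1 = (((z AND u) AND (w XOR NOT z)) IMPLIES (v XOR (z AND u)))
F2 = (NOT v XOR ((v IMPLIES NOT u) AND u))
Counterexample to F1=>F2 is where F1=1 and F2=0.
Evaluate each row (bits = u,v,w,z, MSB first):
  row 0 [0000]: F1=1 F2=1 -> F1&~F2 -> 0
  row 1 [0001]: F1=1 F2=1 -> F1&~F2 -> 0
  row 2 [0010]: F1=1 F2=1 -> F1&~F2 -> 0
  row 3 [0011]: F1=1 F2=1 -> F1&~F2 -> 0
  row 4 [0100]: F1=1 F2=0 -> F1&~F2 -> 1
  row 5 [0101]: F1=1 F2=0 -> F1&~F2 -> 1
  row 6 [0110]: F1=1 F2=0 -> F1&~F2 -> 1
  row 7 [0111]: F1=1 F2=0 -> F1&~F2 -> 1
  row 8 [1000]: F1=1 F2=0 -> F1&~F2 -> 1
  row 9 [1001]: F1=1 F2=0 -> F1&~F2 -> 1
  row 10 [1010]: F1=1 F2=0 -> F1&~F2 -> 1
  row 11 [1011]: F1=1 F2=0 -> F1&~F2 -> 1
  row 12 [1100]: F1=1 F2=0 -> F1&~F2 -> 1
  row 13 [1101]: F1=1 F2=0 -> F1&~F2 -> 1
  row 14 [1110]: F1=1 F2=0 -> F1&~F2 -> 1
  row 15 [1111]: F1=0 F2=0 -> F1&~F2 -> 0
Full result column, 4 rows per line (u,v fixed per line; w,z runs 00..11 left to right):
  rows 0-3 [u,v=00]: 0000  = hex 0
  rows 4-7 [u,v=01]: 1111  = hex F
  rows 8-11 [u,v=10]: 1111  = hex F
  rows 12-15 [u,v=11]: 1110  = hex E
Counterexample vector (row 0 .. row 15) = 0000111111111110
Output column grouped in 4s = 0000 1111 1111 1110 = 0x0FFE
Convert to decimal digit by digit (value = value*16 + digit):
  0 -> 0
  0*16 + 15 (F) = 15
  15*16 + 15 (F) = 255
  255*16 + 14 (E) = 4094
Decimal = 4094

4094


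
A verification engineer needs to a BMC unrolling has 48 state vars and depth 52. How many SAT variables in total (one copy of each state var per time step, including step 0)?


BMC unrolls to depth k, creating one copy of each state var for steps 0..k.
Step count = 52 + 1 = 53 (steps 0 through 52)
Vars per step = 48
Total = 48 * 53 = 2544

2544


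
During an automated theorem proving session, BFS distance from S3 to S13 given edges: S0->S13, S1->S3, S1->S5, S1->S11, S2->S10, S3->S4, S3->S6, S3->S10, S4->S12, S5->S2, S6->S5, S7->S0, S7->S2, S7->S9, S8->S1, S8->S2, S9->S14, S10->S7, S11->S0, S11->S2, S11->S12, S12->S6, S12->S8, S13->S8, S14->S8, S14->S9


BFS layer-by-layer from S3:
  dist 0: {S3}
  dist 1: {S4, S6, S10}
  dist 2: {S5, S7, S12}
  dist 3: {S0, S2, S8, S9}
  dist 4: {S1, S13, S14}
  -> S13 reached at distance 4
Shortest path length = 4

4


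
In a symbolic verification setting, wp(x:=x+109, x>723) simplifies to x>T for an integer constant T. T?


Formula: wp(x:=E, P) = P[E/x] (substitute E for x in postcondition)
Step 1: Postcondition: x>723
Step 2: Substitute x+109 for x: x+109>723
Step 3: Solve for x: x > 723-109 = 614

614


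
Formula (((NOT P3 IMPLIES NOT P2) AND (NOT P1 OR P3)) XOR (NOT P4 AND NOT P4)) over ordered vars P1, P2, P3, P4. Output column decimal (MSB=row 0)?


Formula: (((NOT P3 IMPLIES NOT P2) AND (NOT P1 OR P3)) XOR (NOT P4 AND NOT P4)) over P1, P2, P3, P4 (16 rows)
Evaluate each row (bits = P1,P2,P3,P4, MSB first):
  row 0 [0000]: (((NOT 0 IMPLIES NOT 0) AND (NOT 0 OR 0)) XOR (NOT 0 AND NOT 0)) -> 0
  row 1 [0001]: (((NOT 0 IMPLIES NOT 0) AND (NOT 0 OR 0)) XOR (NOT 1 AND NOT 1)) -> 1
  row 2 [0010]: (((NOT 1 IMPLIES NOT 0) AND (NOT 0 OR 1)) XOR (NOT 0 AND NOT 0)) -> 0
  row 3 [0011]: (((NOT 1 IMPLIES NOT 0) AND (NOT 0 OR 1)) XOR (NOT 1 AND NOT 1)) -> 1
  row 4 [0100]: (((NOT 0 IMPLIES NOT 1) AND (NOT 0 OR 0)) XOR (NOT 0 AND NOT 0)) -> 1
  row 5 [0101]: (((NOT 0 IMPLIES NOT 1) AND (NOT 0 OR 0)) XOR (NOT 1 AND NOT 1)) -> 0
  row 6 [0110]: (((NOT 1 IMPLIES NOT 1) AND (NOT 0 OR 1)) XOR (NOT 0 AND NOT 0)) -> 0
  row 7 [0111]: (((NOT 1 IMPLIES NOT 1) AND (NOT 0 OR 1)) XOR (NOT 1 AND NOT 1)) -> 1
  row 8 [1000]: (((NOT 0 IMPLIES NOT 0) AND (NOT 1 OR 0)) XOR (NOT 0 AND NOT 0)) -> 1
  row 9 [1001]: (((NOT 0 IMPLIES NOT 0) AND (NOT 1 OR 0)) XOR (NOT 1 AND NOT 1)) -> 0
  row 10 [1010]: (((NOT 1 IMPLIES NOT 0) AND (NOT 1 OR 1)) XOR (NOT 0 AND NOT 0)) -> 0
  row 11 [1011]: (((NOT 1 IMPLIES NOT 0) AND (NOT 1 OR 1)) XOR (NOT 1 AND NOT 1)) -> 1
  row 12 [1100]: (((NOT 0 IMPLIES NOT 1) AND (NOT 1 OR 0)) XOR (NOT 0 AND NOT 0)) -> 1
  row 13 [1101]: (((NOT 0 IMPLIES NOT 1) AND (NOT 1 OR 0)) XOR (NOT 1 AND NOT 1)) -> 0
  row 14 [1110]: (((NOT 1 IMPLIES NOT 1) AND (NOT 1 OR 1)) XOR (NOT 0 AND NOT 0)) -> 0
  row 15 [1111]: (((NOT 1 IMPLIES NOT 1) AND (NOT 1 OR 1)) XOR (NOT 1 AND NOT 1)) -> 1
Full result column, 4 rows per line (P1,P2 fixed per line; P3,P4 runs 00..11 left to right):
  rows 0-3 [P1,P2=00]: 0101  = hex 5
  rows 4-7 [P1,P2=01]: 1001  = hex 9
  rows 8-11 [P1,P2=10]: 1001  = hex 9
  rows 12-15 [P1,P2=11]: 1001  = hex 9
Output column (row 0 .. row 15) = 0101100110011001
Output column grouped in 4s = 0101 1001 1001 1001 = 0x5999
Convert to decimal digit by digit (value = value*16 + digit):
  5 -> 5
  5*16 + 9 = 89
  89*16 + 9 = 1433
  1433*16 + 9 = 22937
Decimal = 22937

22937


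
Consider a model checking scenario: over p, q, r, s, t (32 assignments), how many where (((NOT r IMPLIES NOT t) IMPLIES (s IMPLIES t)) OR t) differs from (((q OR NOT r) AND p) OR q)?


F1 = (((NOT r IMPLIES NOT t) IMPLIES (s IMPLIES t)) OR t)
F2 = (((q OR NOT r) AND p) OR q)
Evaluate both on each of 32 rows (bits = p,q,r,s,t):
  row 0 [00000]: F1=1 F2=0 (differ) -> 1
  row 1 [00001]: F1=1 F2=0 (differ) -> 1
  row 2 [00010]: F1=0 F2=0 -> 0
  row 3 [00011]: F1=1 F2=0 (differ) -> 1
  row 4 [00100]: F1=1 F2=0 (differ) -> 1
  row 5 [00101]: F1=1 F2=0 (differ) -> 1
  row 6 [00110]: F1=0 F2=0 -> 0
  row 7 [00111]: F1=1 F2=0 (differ) -> 1
  row 8 [01000]: F1=1 F2=1 -> 0
  row 9 [01001]: F1=1 F2=1 -> 0
  row 10 [01010]: F1=0 F2=1 (differ) -> 1
  row 11 [01011]: F1=1 F2=1 -> 0
  row 12 [01100]: F1=1 F2=1 -> 0
  row 13 [01101]: F1=1 F2=1 -> 0
  row 14 [01110]: F1=0 F2=1 (differ) -> 1
  row 15 [01111]: F1=1 F2=1 -> 0
  row 16 [10000]: F1=1 F2=1 -> 0
  row 17 [10001]: F1=1 F2=1 -> 0
  row 18 [10010]: F1=0 F2=1 (differ) -> 1
  row 19 [10011]: F1=1 F2=1 -> 0
  row 20 [10100]: F1=1 F2=0 (differ) -> 1
  row 21 [10101]: F1=1 F2=0 (differ) -> 1
  row 22 [10110]: F1=0 F2=0 -> 0
  row 23 [10111]: F1=1 F2=0 (differ) -> 1
  row 24 [11000]: F1=1 F2=1 -> 0
  row 25 [11001]: F1=1 F2=1 -> 0
  row 26 [11010]: F1=0 F2=1 (differ) -> 1
  row 27 [11011]: F1=1 F2=1 -> 0
  row 28 [11100]: F1=1 F2=1 -> 0
  row 29 [11101]: F1=1 F2=1 -> 0
  row 30 [11110]: F1=0 F2=1 (differ) -> 1
  row 31 [11111]: F1=1 F2=1 -> 0
Full result column, 8 rows per line (p,q fixed per line; r,s,t runs 000..111 left to right):
  rows 0-7 [p,q=00]: 11011101  (ones: 6)
  rows 8-15 [p,q=01]: 00100010  (ones: 2)
  rows 16-23 [p,q=10]: 00101101  (ones: 4)
  rows 24-31 [p,q=11]: 00100010  (ones: 2)
Disagreements = 6+2+4+2 = 14

14


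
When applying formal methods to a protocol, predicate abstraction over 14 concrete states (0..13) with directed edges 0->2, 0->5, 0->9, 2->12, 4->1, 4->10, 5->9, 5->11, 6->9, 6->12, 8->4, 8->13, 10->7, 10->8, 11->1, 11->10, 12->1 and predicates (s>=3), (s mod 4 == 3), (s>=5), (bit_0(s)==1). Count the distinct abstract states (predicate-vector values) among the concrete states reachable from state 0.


BFS from 0:
Concrete reachable: {0, 1, 2, 4, 5, 7, 8, 9, 10, 11, 12, 13}
Abstract via predicates (s>=3), (s mod 4 == 3), (s>=5), (bit_0(s)==1):
  (0,0,0,0) <- {0, 2}
  (0,0,0,1) <- {1}
  (1,0,0,0) <- {4}
  (1,0,1,0) <- {8, 10, 12}
  (1,0,1,1) <- {5, 9, 13}
  (1,1,1,1) <- {7, 11}
Distinct abstract states = 6

6


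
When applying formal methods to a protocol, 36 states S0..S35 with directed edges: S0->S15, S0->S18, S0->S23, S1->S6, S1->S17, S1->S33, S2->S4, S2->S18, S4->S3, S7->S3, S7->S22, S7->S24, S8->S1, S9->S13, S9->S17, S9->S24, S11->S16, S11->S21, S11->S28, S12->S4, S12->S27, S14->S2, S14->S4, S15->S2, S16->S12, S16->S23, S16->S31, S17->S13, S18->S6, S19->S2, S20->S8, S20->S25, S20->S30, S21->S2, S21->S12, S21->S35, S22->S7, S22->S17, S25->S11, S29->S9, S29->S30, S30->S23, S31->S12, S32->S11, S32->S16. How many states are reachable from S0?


BFS from S0:
  layer 0: {S0}
  layer 1: {S15, S18, S23}
  layer 2: {S2, S6}
  layer 3: {S4}
  layer 4: {S3}
Reachable set: {S0, S2, S3, S4, S6, S15, S18, S23}
Count = 8

8


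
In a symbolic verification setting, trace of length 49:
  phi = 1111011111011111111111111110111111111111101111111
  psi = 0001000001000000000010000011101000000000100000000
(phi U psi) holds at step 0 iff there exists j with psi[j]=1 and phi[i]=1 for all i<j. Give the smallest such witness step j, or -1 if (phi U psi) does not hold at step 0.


(phi U psi) at 0: need smallest j with psi[j]=1 and phi[i]=1 for all i in [0,j).
Scan from step 0:
  step 0: phi=1, psi=0 -> continue
  step 1: phi=1, psi=0 -> continue
  step 2: phi=1, psi=0 -> continue
  step 3: psi=1 and phi held for [0,3) -> witness found
Witness step = 3

3


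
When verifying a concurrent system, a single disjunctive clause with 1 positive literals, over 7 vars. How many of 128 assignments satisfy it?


Step 1: Total=2^7=128
Step 2: Unsat when all 1 false: 2^6=64
Step 3: Sat=128-64=64

64


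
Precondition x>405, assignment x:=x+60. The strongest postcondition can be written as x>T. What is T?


Formula: sp(P, x:=E) = exists old_x. (x = E[old_x/x]) AND P[old_x/x] (old_x is the value of x before the assignment; eliminate old_x by solving x = E[old_x/x] for old_x)
Step 1: Precondition P: x>405, i.e. old_x > 405
Step 2: Assignment gives x = old_x + 60, so old_x = x - 60
Step 3: Substitute into P: x - 60 > 405
Step 4: Simplify: x > 405+60 = 465

465


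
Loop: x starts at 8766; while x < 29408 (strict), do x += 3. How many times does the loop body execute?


Step 1: x goes from 8766 toward 29408 by 3; the body runs while x<29408, so iterations = ceil((bound-start)/step)
Step 2: Distance=20642
Step 3: ceil(20642/3)=6881

6881


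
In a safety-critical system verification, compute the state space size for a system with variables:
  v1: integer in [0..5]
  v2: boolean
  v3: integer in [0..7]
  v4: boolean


State space = product of domain sizes of all variables.
Domain sizes:
  v1 (integer in [0..5]): 6
  v2 (boolean): 2
  v3 (integer in [0..7]): 8
  v4 (boolean): 2
Product = 6 * 2 * 8 * 2 = 192

192


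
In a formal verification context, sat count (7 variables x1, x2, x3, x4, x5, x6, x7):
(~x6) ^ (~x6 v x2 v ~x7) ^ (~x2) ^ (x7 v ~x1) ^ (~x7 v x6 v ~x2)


CNF with 5 clauses over 7 vars (128 assignments).
An assignment satisfies CNF iff every clause has >=1 true literal.
Check each row (bits = x1,x2,x3,x4,x5,x6,x7; clause T/F shown):
  row 0 [0000000]: clauses=TTTTT -> 1
  row 1 [0000001]: clauses=TTTTT -> 1
  row 2 [0000010]: clauses=FTTTT -> 0
  row 3 [0000011]: clauses=FFTTT -> 0
  row 4 [0000100]: clauses=TTTTT -> 1
  (every remaining row is evaluated the same way; all 128 results are listed next)
Full result column, 8 rows per line (x1,x2,x3,x4 fixed per line; x5,x6,x7 runs 000..111 left to right):
  rows 0-7 [x1,x2,x3,x4=0000]: 11001100  (ones: 4)
  rows 8-15 [x1,x2,x3,x4=0001]: 11001100  (ones: 4)
  rows 16-23 [x1,x2,x3,x4=0010]: 11001100  (ones: 4)
  rows 24-31 [x1,x2,x3,x4=0011]: 11001100  (ones: 4)
  rows 32-39 [x1,x2,x3,x4=0100]: 00000000  (ones: 0)
  rows 40-47 [x1,x2,x3,x4=0101]: 00000000  (ones: 0)
  rows 48-55 [x1,x2,x3,x4=0110]: 00000000  (ones: 0)
  rows 56-63 [x1,x2,x3,x4=0111]: 00000000  (ones: 0)
  rows 64-71 [x1,x2,x3,x4=1000]: 01000100  (ones: 2)
  rows 72-79 [x1,x2,x3,x4=1001]: 01000100  (ones: 2)
  rows 80-87 [x1,x2,x3,x4=1010]: 01000100  (ones: 2)
  rows 88-95 [x1,x2,x3,x4=1011]: 01000100  (ones: 2)
  rows 96-103 [x1,x2,x3,x4=1100]: 00000000  (ones: 0)
  rows 104-111 [x1,x2,x3,x4=1101]: 00000000  (ones: 0)
  rows 112-119 [x1,x2,x3,x4=1110]: 00000000  (ones: 0)
  rows 120-127 [x1,x2,x3,x4=1111]: 00000000  (ones: 0)
Satisfying assignments = 4+4+4+4+0+0+0+0+2+2+2+2+0+0+0+0 = 24

24


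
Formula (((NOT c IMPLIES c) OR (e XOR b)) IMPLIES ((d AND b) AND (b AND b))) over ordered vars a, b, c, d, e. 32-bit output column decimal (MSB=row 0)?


Formula: (((NOT c IMPLIES c) OR (e XOR b)) IMPLIES ((d AND b) AND (b AND b))) over a, b, c, d, e (32 rows)
Evaluate each row (bits = a,b,c,d,e, MSB first):
  row 0 [00000]: (((NOT 0 IMPLIES 0) OR (0 XOR 0)) IMPLIES ((0 AND 0) AND (0 AND 0))) -> 1
  row 1 [00001]: (((NOT 0 IMPLIES 0) OR (1 XOR 0)) IMPLIES ((0 AND 0) AND (0 AND 0))) -> 0
  row 2 [00010]: (((NOT 0 IMPLIES 0) OR (0 XOR 0)) IMPLIES ((1 AND 0) AND (0 AND 0))) -> 1
  row 3 [00011]: (((NOT 0 IMPLIES 0) OR (1 XOR 0)) IMPLIES ((1 AND 0) AND (0 AND 0))) -> 0
  row 4 [00100]: (((NOT 1 IMPLIES 1) OR (0 XOR 0)) IMPLIES ((0 AND 0) AND (0 AND 0))) -> 0
  row 5 [00101]: (((NOT 1 IMPLIES 1) OR (1 XOR 0)) IMPLIES ((0 AND 0) AND (0 AND 0))) -> 0
  row 6 [00110]: (((NOT 1 IMPLIES 1) OR (0 XOR 0)) IMPLIES ((1 AND 0) AND (0 AND 0))) -> 0
  row 7 [00111]: (((NOT 1 IMPLIES 1) OR (1 XOR 0)) IMPLIES ((1 AND 0) AND (0 AND 0))) -> 0
  row 8 [01000]: (((NOT 0 IMPLIES 0) OR (0 XOR 1)) IMPLIES ((0 AND 1) AND (1 AND 1))) -> 0
  row 9 [01001]: (((NOT 0 IMPLIES 0) OR (1 XOR 1)) IMPLIES ((0 AND 1) AND (1 AND 1))) -> 1
  row 10 [01010]: (((NOT 0 IMPLIES 0) OR (0 XOR 1)) IMPLIES ((1 AND 1) AND (1 AND 1))) -> 1
  row 11 [01011]: (((NOT 0 IMPLIES 0) OR (1 XOR 1)) IMPLIES ((1 AND 1) AND (1 AND 1))) -> 1
  row 12 [01100]: (((NOT 1 IMPLIES 1) OR (0 XOR 1)) IMPLIES ((0 AND 1) AND (1 AND 1))) -> 0
  row 13 [01101]: (((NOT 1 IMPLIES 1) OR (1 XOR 1)) IMPLIES ((0 AND 1) AND (1 AND 1))) -> 0
  row 14 [01110]: (((NOT 1 IMPLIES 1) OR (0 XOR 1)) IMPLIES ((1 AND 1) AND (1 AND 1))) -> 1
  row 15 [01111]: (((NOT 1 IMPLIES 1) OR (1 XOR 1)) IMPLIES ((1 AND 1) AND (1 AND 1))) -> 1
  row 16 [10000]: (((NOT 0 IMPLIES 0) OR (0 XOR 0)) IMPLIES ((0 AND 0) AND (0 AND 0))) -> 1
  row 17 [10001]: (((NOT 0 IMPLIES 0) OR (1 XOR 0)) IMPLIES ((0 AND 0) AND (0 AND 0))) -> 0
  row 18 [10010]: (((NOT 0 IMPLIES 0) OR (0 XOR 0)) IMPLIES ((1 AND 0) AND (0 AND 0))) -> 1
  row 19 [10011]: (((NOT 0 IMPLIES 0) OR (1 XOR 0)) IMPLIES ((1 AND 0) AND (0 AND 0))) -> 0
  row 20 [10100]: (((NOT 1 IMPLIES 1) OR (0 XOR 0)) IMPLIES ((0 AND 0) AND (0 AND 0))) -> 0
  row 21 [10101]: (((NOT 1 IMPLIES 1) OR (1 XOR 0)) IMPLIES ((0 AND 0) AND (0 AND 0))) -> 0
  row 22 [10110]: (((NOT 1 IMPLIES 1) OR (0 XOR 0)) IMPLIES ((1 AND 0) AND (0 AND 0))) -> 0
  row 23 [10111]: (((NOT 1 IMPLIES 1) OR (1 XOR 0)) IMPLIES ((1 AND 0) AND (0 AND 0))) -> 0
  row 24 [11000]: (((NOT 0 IMPLIES 0) OR (0 XOR 1)) IMPLIES ((0 AND 1) AND (1 AND 1))) -> 0
  row 25 [11001]: (((NOT 0 IMPLIES 0) OR (1 XOR 1)) IMPLIES ((0 AND 1) AND (1 AND 1))) -> 1
  row 26 [11010]: (((NOT 0 IMPLIES 0) OR (0 XOR 1)) IMPLIES ((1 AND 1) AND (1 AND 1))) -> 1
  row 27 [11011]: (((NOT 0 IMPLIES 0) OR (1 XOR 1)) IMPLIES ((1 AND 1) AND (1 AND 1))) -> 1
  row 28 [11100]: (((NOT 1 IMPLIES 1) OR (0 XOR 1)) IMPLIES ((0 AND 1) AND (1 AND 1))) -> 0
  row 29 [11101]: (((NOT 1 IMPLIES 1) OR (1 XOR 1)) IMPLIES ((0 AND 1) AND (1 AND 1))) -> 0
  row 30 [11110]: (((NOT 1 IMPLIES 1) OR (0 XOR 1)) IMPLIES ((1 AND 1) AND (1 AND 1))) -> 1
  row 31 [11111]: (((NOT 1 IMPLIES 1) OR (1 XOR 1)) IMPLIES ((1 AND 1) AND (1 AND 1))) -> 1
Full result column, 4 rows per line (a,b,c fixed per line; d,e runs 00..11 left to right):
  rows 0-3 [a,b,c=000]: 1010  = hex A
  rows 4-7 [a,b,c=001]: 0000  = hex 0
  rows 8-11 [a,b,c=010]: 0111  = hex 7
  rows 12-15 [a,b,c=011]: 0011  = hex 3
  rows 16-19 [a,b,c=100]: 1010  = hex A
  rows 20-23 [a,b,c=101]: 0000  = hex 0
  rows 24-27 [a,b,c=110]: 0111  = hex 7
  rows 28-31 [a,b,c=111]: 0011  = hex 3
Output column (row 0 .. row 31) = 10100000011100111010000001110011
Output column grouped in 4s = 1010 0000 0111 0011 1010 0000 0111 0011 = 0xA073A073
Convert to decimal digit by digit (value = value*16 + digit):
  A -> 10
  10*16 + 0 = 160
  160*16 + 7 = 2567
  2567*16 + 3 = 41075
  41075*16 + 10 (A) = 657210
  657210*16 + 0 = 10515360
  10515360*16 + 7 = 168245767
  168245767*16 + 3 = 2691932275
Decimal = 2691932275

2691932275


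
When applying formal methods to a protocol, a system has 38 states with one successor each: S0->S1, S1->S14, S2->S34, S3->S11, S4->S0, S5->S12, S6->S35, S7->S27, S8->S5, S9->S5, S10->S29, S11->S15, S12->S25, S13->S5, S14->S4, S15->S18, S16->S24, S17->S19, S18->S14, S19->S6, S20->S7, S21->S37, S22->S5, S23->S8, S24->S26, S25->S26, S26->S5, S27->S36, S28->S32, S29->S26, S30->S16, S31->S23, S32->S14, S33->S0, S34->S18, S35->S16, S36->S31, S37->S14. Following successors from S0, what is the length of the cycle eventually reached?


Trace from S0 until a state repeats:
  S0 -> S1 -> S14 -> S4 -> S0
S0 first seen at step 0, revisited at step 4.
Cycle length = 4 - 0 = 4

4


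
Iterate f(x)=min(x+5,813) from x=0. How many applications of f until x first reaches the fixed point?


Step 1: x=0, cap=813, increment=5
Step 2: x grows by 5 each step until capped at 813; fixed point is x=813
Step 3: iterations = ceil(813/5) = 163

163


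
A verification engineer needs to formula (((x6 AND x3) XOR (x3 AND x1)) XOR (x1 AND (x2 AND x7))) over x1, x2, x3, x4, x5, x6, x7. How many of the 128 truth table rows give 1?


Formula: (((x6 AND x3) XOR (x3 AND x1)) XOR (x1 AND (x2 AND x7))) over 7 vars (128 rows)
Evaluate each row (x1, x2, x3, x4, x5, x6, x7 as bits, MSB first):
  row 0 [0000000]: (((0 AND 0) XOR (0 AND 0)) XOR (0 AND (0 AND 0))) -> 0
  row 1 [0000001]: (((0 AND 0) XOR (0 AND 0)) XOR (0 AND (0 AND 1))) -> 0
  row 2 [0000010]: (((1 AND 0) XOR (0 AND 0)) XOR (0 AND (0 AND 0))) -> 0
  row 3 [0000011]: (((1 AND 0) XOR (0 AND 0)) XOR (0 AND (0 AND 1))) -> 0
  row 4 [0000100]: (((0 AND 0) XOR (0 AND 0)) XOR (0 AND (0 AND 0))) -> 0
  (every remaining row is evaluated the same way; all 128 results are listed next)
Full result column, 8 rows per line (x1,x2,x3,x4 fixed per line; x5,x6,x7 runs 000..111 left to right):
  rows 0-7 [x1,x2,x3,x4=0000]: 00000000  (ones: 0)
  rows 8-15 [x1,x2,x3,x4=0001]: 00000000  (ones: 0)
  rows 16-23 [x1,x2,x3,x4=0010]: 00110011  (ones: 4)
  rows 24-31 [x1,x2,x3,x4=0011]: 00110011  (ones: 4)
  rows 32-39 [x1,x2,x3,x4=0100]: 00000000  (ones: 0)
  rows 40-47 [x1,x2,x3,x4=0101]: 00000000  (ones: 0)
  rows 48-55 [x1,x2,x3,x4=0110]: 00110011  (ones: 4)
  rows 56-63 [x1,x2,x3,x4=0111]: 00110011  (ones: 4)
  rows 64-71 [x1,x2,x3,x4=1000]: 00000000  (ones: 0)
  rows 72-79 [x1,x2,x3,x4=1001]: 00000000  (ones: 0)
  rows 80-87 [x1,x2,x3,x4=1010]: 11001100  (ones: 4)
  rows 88-95 [x1,x2,x3,x4=1011]: 11001100  (ones: 4)
  rows 96-103 [x1,x2,x3,x4=1100]: 01010101  (ones: 4)
  rows 104-111 [x1,x2,x3,x4=1101]: 01010101  (ones: 4)
  rows 112-119 [x1,x2,x3,x4=1110]: 10011001  (ones: 4)
  rows 120-127 [x1,x2,x3,x4=1111]: 10011001  (ones: 4)
Count of 1-rows = 0+0+4+4+0+0+4+4+0+0+4+4+4+4+4+4 = 40

40


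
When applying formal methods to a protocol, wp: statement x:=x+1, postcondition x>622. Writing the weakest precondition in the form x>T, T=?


Formula: wp(x:=E, P) = P[E/x] (substitute E for x in postcondition)
Step 1: Postcondition: x>622
Step 2: Substitute x+1 for x: x+1>622
Step 3: Solve for x: x > 622-1 = 621

621


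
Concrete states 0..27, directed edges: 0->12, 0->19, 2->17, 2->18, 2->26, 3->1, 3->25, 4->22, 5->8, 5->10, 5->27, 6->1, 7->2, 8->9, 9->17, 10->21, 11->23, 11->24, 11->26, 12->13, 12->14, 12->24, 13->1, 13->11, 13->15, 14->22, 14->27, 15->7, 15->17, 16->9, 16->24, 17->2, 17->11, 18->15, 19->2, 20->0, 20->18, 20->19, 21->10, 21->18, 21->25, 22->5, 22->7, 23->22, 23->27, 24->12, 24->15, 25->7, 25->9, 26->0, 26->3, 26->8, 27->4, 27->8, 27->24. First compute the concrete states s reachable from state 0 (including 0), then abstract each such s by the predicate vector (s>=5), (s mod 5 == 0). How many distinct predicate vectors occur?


BFS from 0:
Concrete reachable: {0, 1, 2, 3, 4, 5, 7, 8, 9, 10, 11, 12, 13, 14, 15, 17, 18, 19, 21, 22, 23, 24, 25, 26, 27}
Abstract via predicates (s>=5), (s mod 5 == 0):
  (0,0) <- {1, 2, 3, 4}
  (0,1) <- {0}
  (1,0) <- {7, 8, 9, 11, 12, 13, 14, 17, 18, 19, 21, 22, 23, 24, 26, 27}
  (1,1) <- {5, 10, 15, 25}
Distinct abstract states = 4

4


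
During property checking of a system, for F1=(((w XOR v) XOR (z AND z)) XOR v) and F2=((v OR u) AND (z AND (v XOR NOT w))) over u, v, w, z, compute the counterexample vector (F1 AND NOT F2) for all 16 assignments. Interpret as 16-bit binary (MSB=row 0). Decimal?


F1 = (((w XOR v) XOR (z AND z)) XOR v)
F2 = ((v OR u) AND (z AND (v XOR NOT w)))
Counterexample to F1=>F2 is where F1=1 and F2=0.
Evaluate each row (bits = u,v,w,z, MSB first):
  row 0 [0000]: F1=0 F2=0 -> F1&~F2 -> 0
  row 1 [0001]: F1=1 F2=0 -> F1&~F2 -> 1
  row 2 [0010]: F1=1 F2=0 -> F1&~F2 -> 1
  row 3 [0011]: F1=0 F2=0 -> F1&~F2 -> 0
  row 4 [0100]: F1=0 F2=0 -> F1&~F2 -> 0
  row 5 [0101]: F1=1 F2=0 -> F1&~F2 -> 1
  row 6 [0110]: F1=1 F2=0 -> F1&~F2 -> 1
  row 7 [0111]: F1=0 F2=1 -> F1&~F2 -> 0
  row 8 [1000]: F1=0 F2=0 -> F1&~F2 -> 0
  row 9 [1001]: F1=1 F2=1 -> F1&~F2 -> 0
  row 10 [1010]: F1=1 F2=0 -> F1&~F2 -> 1
  row 11 [1011]: F1=0 F2=0 -> F1&~F2 -> 0
  row 12 [1100]: F1=0 F2=0 -> F1&~F2 -> 0
  row 13 [1101]: F1=1 F2=0 -> F1&~F2 -> 1
  row 14 [1110]: F1=1 F2=0 -> F1&~F2 -> 1
  row 15 [1111]: F1=0 F2=1 -> F1&~F2 -> 0
Full result column, 4 rows per line (u,v fixed per line; w,z runs 00..11 left to right):
  rows 0-3 [u,v=00]: 0110  = hex 6
  rows 4-7 [u,v=01]: 0110  = hex 6
  rows 8-11 [u,v=10]: 0010  = hex 2
  rows 12-15 [u,v=11]: 0110  = hex 6
Counterexample vector (row 0 .. row 15) = 0110011000100110
Output column grouped in 4s = 0110 0110 0010 0110 = 0x6626
Convert to decimal digit by digit (value = value*16 + digit):
  6 -> 6
  6*16 + 6 = 102
  102*16 + 2 = 1634
  1634*16 + 6 = 26150
Decimal = 26150

26150


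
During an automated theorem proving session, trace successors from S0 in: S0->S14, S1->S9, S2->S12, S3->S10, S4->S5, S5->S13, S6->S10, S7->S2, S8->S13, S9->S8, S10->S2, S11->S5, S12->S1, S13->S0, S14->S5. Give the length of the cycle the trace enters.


Trace from S0 until a state repeats:
  S0 -> S14 -> S5 -> S13 -> S0
S0 first seen at step 0, revisited at step 4.
Cycle length = 4 - 0 = 4

4


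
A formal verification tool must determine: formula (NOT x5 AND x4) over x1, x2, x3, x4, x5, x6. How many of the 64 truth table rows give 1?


Formula: (NOT x5 AND x4) over 6 vars (64 rows)
Evaluate each row (x1, x2, x3, x4, x5, x6 as bits, MSB first):
  row 0 [000000]: (NOT 0 AND 0) -> 0
  row 1 [000001]: (NOT 0 AND 0) -> 0
  row 2 [000010]: (NOT 1 AND 0) -> 0
  row 3 [000011]: (NOT 1 AND 0) -> 0
  row 4 [000100]: (NOT 0 AND 1) -> 1
  (every remaining row is evaluated the same way; all 64 results are listed next)
Full result column, 8 rows per line (x1,x2,x3 fixed per line; x4,x5,x6 runs 000..111 left to right):
  rows 0-7 [x1,x2,x3=000]: 00001100  (ones: 2)
  rows 8-15 [x1,x2,x3=001]: 00001100  (ones: 2)
  rows 16-23 [x1,x2,x3=010]: 00001100  (ones: 2)
  rows 24-31 [x1,x2,x3=011]: 00001100  (ones: 2)
  rows 32-39 [x1,x2,x3=100]: 00001100  (ones: 2)
  rows 40-47 [x1,x2,x3=101]: 00001100  (ones: 2)
  rows 48-55 [x1,x2,x3=110]: 00001100  (ones: 2)
  rows 56-63 [x1,x2,x3=111]: 00001100  (ones: 2)
Count of 1-rows = 2+2+2+2+2+2+2+2 = 16

16


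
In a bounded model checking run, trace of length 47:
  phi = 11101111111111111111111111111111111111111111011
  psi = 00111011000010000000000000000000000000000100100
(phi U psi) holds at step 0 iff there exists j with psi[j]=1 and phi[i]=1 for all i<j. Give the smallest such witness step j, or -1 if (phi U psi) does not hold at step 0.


(phi U psi) at 0: need smallest j with psi[j]=1 and phi[i]=1 for all i in [0,j).
Scan from step 0:
  step 0: phi=1, psi=0 -> continue
  step 1: phi=1, psi=0 -> continue
  step 2: psi=1 and phi held for [0,2) -> witness found
Witness step = 2

2


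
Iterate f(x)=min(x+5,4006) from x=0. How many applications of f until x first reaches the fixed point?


Step 1: x=0, cap=4006, increment=5
Step 2: x grows by 5 each step until capped at 4006; fixed point is x=4006
Step 3: iterations = ceil(4006/5) = 802

802


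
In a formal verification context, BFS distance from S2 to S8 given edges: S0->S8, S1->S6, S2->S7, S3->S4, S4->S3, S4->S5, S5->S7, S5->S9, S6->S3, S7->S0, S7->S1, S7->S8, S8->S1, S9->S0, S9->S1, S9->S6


BFS layer-by-layer from S2:
  dist 0: {S2}
  dist 1: {S7}
  dist 2: {S0, S1, S8}
  -> S8 reached at distance 2
Shortest path length = 2

2


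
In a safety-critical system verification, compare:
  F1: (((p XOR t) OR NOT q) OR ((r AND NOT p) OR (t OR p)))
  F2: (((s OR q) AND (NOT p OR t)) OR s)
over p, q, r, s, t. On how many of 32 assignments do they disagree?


F1 = (((p XOR t) OR NOT q) OR ((r AND NOT p) OR (t OR p)))
F2 = (((s OR q) AND (NOT p OR t)) OR s)
Evaluate both on each of 32 rows (bits = p,q,r,s,t):
  row 0 [00000]: F1=1 F2=0 (differ) -> 1
  row 1 [00001]: F1=1 F2=0 (differ) -> 1
  row 2 [00010]: F1=1 F2=1 -> 0
  row 3 [00011]: F1=1 F2=1 -> 0
  row 4 [00100]: F1=1 F2=0 (differ) -> 1
  row 5 [00101]: F1=1 F2=0 (differ) -> 1
  row 6 [00110]: F1=1 F2=1 -> 0
  row 7 [00111]: F1=1 F2=1 -> 0
  row 8 [01000]: F1=0 F2=1 (differ) -> 1
  row 9 [01001]: F1=1 F2=1 -> 0
  row 10 [01010]: F1=0 F2=1 (differ) -> 1
  row 11 [01011]: F1=1 F2=1 -> 0
  row 12 [01100]: F1=1 F2=1 -> 0
  row 13 [01101]: F1=1 F2=1 -> 0
  row 14 [01110]: F1=1 F2=1 -> 0
  row 15 [01111]: F1=1 F2=1 -> 0
  row 16 [10000]: F1=1 F2=0 (differ) -> 1
  row 17 [10001]: F1=1 F2=0 (differ) -> 1
  row 18 [10010]: F1=1 F2=1 -> 0
  row 19 [10011]: F1=1 F2=1 -> 0
  row 20 [10100]: F1=1 F2=0 (differ) -> 1
  row 21 [10101]: F1=1 F2=0 (differ) -> 1
  row 22 [10110]: F1=1 F2=1 -> 0
  row 23 [10111]: F1=1 F2=1 -> 0
  row 24 [11000]: F1=1 F2=0 (differ) -> 1
  row 25 [11001]: F1=1 F2=1 -> 0
  row 26 [11010]: F1=1 F2=1 -> 0
  row 27 [11011]: F1=1 F2=1 -> 0
  row 28 [11100]: F1=1 F2=0 (differ) -> 1
  row 29 [11101]: F1=1 F2=1 -> 0
  row 30 [11110]: F1=1 F2=1 -> 0
  row 31 [11111]: F1=1 F2=1 -> 0
Full result column, 8 rows per line (p,q fixed per line; r,s,t runs 000..111 left to right):
  rows 0-7 [p,q=00]: 11001100  (ones: 4)
  rows 8-15 [p,q=01]: 10100000  (ones: 2)
  rows 16-23 [p,q=10]: 11001100  (ones: 4)
  rows 24-31 [p,q=11]: 10001000  (ones: 2)
Disagreements = 4+2+4+2 = 12

12


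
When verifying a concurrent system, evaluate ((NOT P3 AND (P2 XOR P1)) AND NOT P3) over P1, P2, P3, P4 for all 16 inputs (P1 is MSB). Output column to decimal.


Formula: ((NOT P3 AND (P2 XOR P1)) AND NOT P3) over P1, P2, P3, P4 (16 rows)
Evaluate each row (bits = P1,P2,P3,P4, MSB first):
  row 0 [0000]: ((NOT 0 AND (0 XOR 0)) AND NOT 0) -> 0
  row 1 [0001]: ((NOT 0 AND (0 XOR 0)) AND NOT 0) -> 0
  row 2 [0010]: ((NOT 1 AND (0 XOR 0)) AND NOT 1) -> 0
  row 3 [0011]: ((NOT 1 AND (0 XOR 0)) AND NOT 1) -> 0
  row 4 [0100]: ((NOT 0 AND (1 XOR 0)) AND NOT 0) -> 1
  row 5 [0101]: ((NOT 0 AND (1 XOR 0)) AND NOT 0) -> 1
  row 6 [0110]: ((NOT 1 AND (1 XOR 0)) AND NOT 1) -> 0
  row 7 [0111]: ((NOT 1 AND (1 XOR 0)) AND NOT 1) -> 0
  row 8 [1000]: ((NOT 0 AND (0 XOR 1)) AND NOT 0) -> 1
  row 9 [1001]: ((NOT 0 AND (0 XOR 1)) AND NOT 0) -> 1
  row 10 [1010]: ((NOT 1 AND (0 XOR 1)) AND NOT 1) -> 0
  row 11 [1011]: ((NOT 1 AND (0 XOR 1)) AND NOT 1) -> 0
  row 12 [1100]: ((NOT 0 AND (1 XOR 1)) AND NOT 0) -> 0
  row 13 [1101]: ((NOT 0 AND (1 XOR 1)) AND NOT 0) -> 0
  row 14 [1110]: ((NOT 1 AND (1 XOR 1)) AND NOT 1) -> 0
  row 15 [1111]: ((NOT 1 AND (1 XOR 1)) AND NOT 1) -> 0
Full result column, 4 rows per line (P1,P2 fixed per line; P3,P4 runs 00..11 left to right):
  rows 0-3 [P1,P2=00]: 0000  = hex 0
  rows 4-7 [P1,P2=01]: 1100  = hex C
  rows 8-11 [P1,P2=10]: 1100  = hex C
  rows 12-15 [P1,P2=11]: 0000  = hex 0
Output column (row 0 .. row 15) = 0000110011000000
Output column grouped in 4s = 0000 1100 1100 0000 = 0x0CC0
Convert to decimal digit by digit (value = value*16 + digit):
  0 -> 0
  0*16 + 12 (C) = 12
  12*16 + 12 (C) = 204
  204*16 + 0 = 3264
Decimal = 3264

3264


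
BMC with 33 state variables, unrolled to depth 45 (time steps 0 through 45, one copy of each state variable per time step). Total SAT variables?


BMC unrolls to depth k, creating one copy of each state var for steps 0..k.
Step count = 45 + 1 = 46 (steps 0 through 45)
Vars per step = 33
Total = 33 * 46 = 1518

1518


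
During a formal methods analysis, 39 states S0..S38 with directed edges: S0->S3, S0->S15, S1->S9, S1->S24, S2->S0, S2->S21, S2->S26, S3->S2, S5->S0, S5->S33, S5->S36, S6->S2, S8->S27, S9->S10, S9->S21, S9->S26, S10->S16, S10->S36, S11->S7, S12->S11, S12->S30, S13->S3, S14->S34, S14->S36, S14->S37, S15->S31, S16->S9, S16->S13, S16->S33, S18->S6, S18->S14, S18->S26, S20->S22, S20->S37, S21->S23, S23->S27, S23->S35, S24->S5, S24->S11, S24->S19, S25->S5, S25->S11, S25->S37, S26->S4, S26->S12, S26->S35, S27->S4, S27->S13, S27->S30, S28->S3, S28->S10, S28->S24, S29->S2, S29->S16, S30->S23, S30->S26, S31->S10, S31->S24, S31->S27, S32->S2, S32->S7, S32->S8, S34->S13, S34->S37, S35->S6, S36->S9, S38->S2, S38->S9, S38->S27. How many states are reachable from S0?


BFS from S0:
  layer 0: {S0}
  layer 1: {S3, S15}
  layer 2: {S2, S31}
  layer 3: {S10, S21, S24, S26, S27}
  layer 4: {S4, S5, S11, S12, S13, S16, S19, S23, S30, S35, S36}
  layer 5: {S6, S7, S9, S33}
Reachable set: {S0, S2, S3, S4, S5, S6, S7, S9, S10, S11, S12, S13, S15, S16, S19, S21, S23, S24, S26, S27, S30, S31, S33, S35, S36}
Count = 25

25


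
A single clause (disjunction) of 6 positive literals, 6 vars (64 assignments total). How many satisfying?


Step 1: Total=2^6=64
Step 2: Unsat when all 6 false: 2^0=1
Step 3: Sat=64-1=63

63


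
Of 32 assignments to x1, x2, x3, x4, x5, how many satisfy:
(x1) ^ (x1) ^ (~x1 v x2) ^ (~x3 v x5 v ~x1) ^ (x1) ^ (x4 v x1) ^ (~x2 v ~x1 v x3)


CNF with 7 clauses over 5 vars (32 assignments).
An assignment satisfies CNF iff every clause has >=1 true literal.
Check each row (bits = x1,x2,x3,x4,x5; clause T/F shown):
  row 0 [00000]: clauses=FFTTFFT -> 0
  row 1 [00001]: clauses=FFTTFFT -> 0
  row 2 [00010]: clauses=FFTTFTT -> 0
  row 3 [00011]: clauses=FFTTFTT -> 0
  row 4 [00100]: clauses=FFTTFFT -> 0
  row 5 [00101]: clauses=FFTTFFT -> 0
  row 6 [00110]: clauses=FFTTFTT -> 0
  row 7 [00111]: clauses=FFTTFTT -> 0
  row 8 [01000]: clauses=FFTTFFT -> 0
  row 9 [01001]: clauses=FFTTFFT -> 0
  row 10 [01010]: clauses=FFTTFTT -> 0
  row 11 [01011]: clauses=FFTTFTT -> 0
  row 12 [01100]: clauses=FFTTFFT -> 0
  row 13 [01101]: clauses=FFTTFFT -> 0
  row 14 [01110]: clauses=FFTTFTT -> 0
  row 15 [01111]: clauses=FFTTFTT -> 0
  row 16 [10000]: clauses=TTFTTTT -> 0
  row 17 [10001]: clauses=TTFTTTT -> 0
  row 18 [10010]: clauses=TTFTTTT -> 0
  row 19 [10011]: clauses=TTFTTTT -> 0
  row 20 [10100]: clauses=TTFFTTT -> 0
  row 21 [10101]: clauses=TTFTTTT -> 0
  row 22 [10110]: clauses=TTFFTTT -> 0
  row 23 [10111]: clauses=TTFTTTT -> 0
  row 24 [11000]: clauses=TTTTTTF -> 0
  row 25 [11001]: clauses=TTTTTTF -> 0
  row 26 [11010]: clauses=TTTTTTF -> 0
  row 27 [11011]: clauses=TTTTTTF -> 0
  row 28 [11100]: clauses=TTTFTTT -> 0
  row 29 [11101]: clauses=TTTTTTT -> 1
  row 30 [11110]: clauses=TTTFTTT -> 0
  row 31 [11111]: clauses=TTTTTTT -> 1
Full result column, 8 rows per line (x1,x2 fixed per line; x3,x4,x5 runs 000..111 left to right):
  rows 0-7 [x1,x2=00]: 00000000  (ones: 0)
  rows 8-15 [x1,x2=01]: 00000000  (ones: 0)
  rows 16-23 [x1,x2=10]: 00000000  (ones: 0)
  rows 24-31 [x1,x2=11]: 00000101  (ones: 2)
Satisfying assignments = 0+0+0+2 = 2

2
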